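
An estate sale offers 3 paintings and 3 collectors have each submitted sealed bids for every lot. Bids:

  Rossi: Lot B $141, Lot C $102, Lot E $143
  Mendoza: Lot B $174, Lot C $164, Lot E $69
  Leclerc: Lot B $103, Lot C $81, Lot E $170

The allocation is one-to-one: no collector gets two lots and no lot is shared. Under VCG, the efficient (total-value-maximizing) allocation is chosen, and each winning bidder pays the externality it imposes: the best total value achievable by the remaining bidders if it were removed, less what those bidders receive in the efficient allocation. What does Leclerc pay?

Efficient allocation: Rossi→Lot B ($141), Mendoza→Lot C ($164), Leclerc→Lot E ($170); total welfare W = $475.
Leclerc receives Lot E at value $170, so the others get W − 170 = $305.
Without Leclerc: best allocation of the remaining 2 bidders over all 3 lots is Rossi→Lot E ($143), Mendoza→Lot B ($174), total $317.
VCG payment = (others' best without Leclerc) − (others' welfare with Leclerc) = 317 − 305 = $12.

Leclerc pays $12.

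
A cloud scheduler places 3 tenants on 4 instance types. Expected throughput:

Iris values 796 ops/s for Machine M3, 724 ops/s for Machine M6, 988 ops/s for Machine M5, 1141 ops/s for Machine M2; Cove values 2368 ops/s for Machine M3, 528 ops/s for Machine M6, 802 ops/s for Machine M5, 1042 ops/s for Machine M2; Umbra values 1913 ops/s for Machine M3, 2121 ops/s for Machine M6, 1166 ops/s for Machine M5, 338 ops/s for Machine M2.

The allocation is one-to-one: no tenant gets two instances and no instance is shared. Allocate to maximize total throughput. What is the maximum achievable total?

Max total: 5630 ops/s

Optimal: Iris→Machine M2 (1141 ops/s), Cove→Machine M3 (2368 ops/s), Umbra→Machine M6 (2121 ops/s) — total 1141+2368+2121 = 5630 ops/s.
Column-greedy (each instance in turn goes to its best remaining tenant) gives 5477 ops/s, worse by 153.
Next-best assignment: Iris→Machine M5, Cove→Machine M3, Umbra→Machine M6 = 5477 ops/s.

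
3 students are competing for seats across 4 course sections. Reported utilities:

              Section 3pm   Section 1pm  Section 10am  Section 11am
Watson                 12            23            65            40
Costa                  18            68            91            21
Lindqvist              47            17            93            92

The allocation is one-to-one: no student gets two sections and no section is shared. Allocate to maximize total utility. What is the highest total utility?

This is a one-to-one assignment (maximum-weight bipartite matching).
Optimal: Watson→Section 10am (65 points), Costa→Section 1pm (68 points), Lindqvist→Section 11am (92 points) — total 65+68+92 = 225 points.
Column-greedy (each section in turn goes to its best remaining student) gives 180 points, worse by 45.
Next-best assignment: Watson→Section 1pm, Costa→Section 10am, Lindqvist→Section 11am = 206 points.
Every other assignment is strictly worse.

Max total: 225 points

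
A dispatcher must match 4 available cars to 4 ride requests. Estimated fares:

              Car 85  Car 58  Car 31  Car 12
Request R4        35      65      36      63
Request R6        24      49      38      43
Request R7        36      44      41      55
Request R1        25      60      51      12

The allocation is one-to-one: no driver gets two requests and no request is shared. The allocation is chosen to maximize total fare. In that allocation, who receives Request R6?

Car 58 receives Request R6.

Optimal: Car 85→Request R7 ($36), Car 58→Request R6 ($49), Car 31→Request R1 ($51), Car 12→Request R4 ($63) — total 36+49+51+63 = $199.
Max-entry greedy (repeatedly take the single best remaining cell) gives $195, worse by 4.
Swapping Car 58↔Car 12 (Car 58→Request R4 $65, Car 12→Request R6 $43) loses 4.
Checked against all permutations: $199 is optimal.
Car 58's own top request is Request R4 ($65), but forcing Car 58→Request R4 and reassigning the rest optimally gives only $195 — worse by 4.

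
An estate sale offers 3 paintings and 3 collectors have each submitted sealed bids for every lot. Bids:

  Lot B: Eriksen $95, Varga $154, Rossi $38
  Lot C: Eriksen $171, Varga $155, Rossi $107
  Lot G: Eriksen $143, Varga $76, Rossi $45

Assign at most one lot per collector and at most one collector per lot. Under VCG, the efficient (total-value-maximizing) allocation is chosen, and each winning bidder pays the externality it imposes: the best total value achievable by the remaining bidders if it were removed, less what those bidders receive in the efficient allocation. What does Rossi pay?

Rossi pays $28.

Efficient allocation: Eriksen→Lot G ($143), Varga→Lot B ($154), Rossi→Lot C ($107); total welfare W = $404.
Rossi receives Lot C at value $107, so the others get W − 107 = $297.
Without Rossi: best allocation of the remaining 2 bidders over all 3 lots is Eriksen→Lot C ($171), Varga→Lot B ($154), total $325.
VCG payment = (others' best without Rossi) − (others' welfare with Rossi) = 325 − 297 = $28.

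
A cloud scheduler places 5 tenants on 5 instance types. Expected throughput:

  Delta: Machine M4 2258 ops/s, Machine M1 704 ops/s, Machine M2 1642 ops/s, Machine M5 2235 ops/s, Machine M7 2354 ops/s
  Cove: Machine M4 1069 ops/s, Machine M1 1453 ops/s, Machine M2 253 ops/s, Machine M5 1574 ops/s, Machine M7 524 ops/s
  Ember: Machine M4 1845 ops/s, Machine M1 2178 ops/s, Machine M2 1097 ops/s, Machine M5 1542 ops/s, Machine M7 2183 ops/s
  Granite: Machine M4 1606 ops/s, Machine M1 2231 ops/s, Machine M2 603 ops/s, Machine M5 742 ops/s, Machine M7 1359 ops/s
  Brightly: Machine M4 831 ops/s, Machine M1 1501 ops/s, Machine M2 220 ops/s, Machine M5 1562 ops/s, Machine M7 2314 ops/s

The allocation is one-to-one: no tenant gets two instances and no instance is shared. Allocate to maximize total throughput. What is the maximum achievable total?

Maximum total: 9606 ops/s

Optimal: Delta→Machine M2 (1642 ops/s), Cove→Machine M5 (1574 ops/s), Ember→Machine M4 (1845 ops/s), Granite→Machine M1 (2231 ops/s), Brightly→Machine M7 (2314 ops/s) — total 1642+1574+1845+2231+2314 = 9606 ops/s.
Max-entry greedy (repeatedly take the single best remaining cell) gives 8224 ops/s, worse by 1382.
Next-best assignment: Delta→Machine M4, Cove→Machine M5, Ember→Machine M2, Granite→Machine M1, Brightly→Machine M7 = 9474 ops/s.
Swapping Ember↔Brightly (Ember→Machine M7 2183 ops/s, Brightly→Machine M4 831 ops/s) loses 1145.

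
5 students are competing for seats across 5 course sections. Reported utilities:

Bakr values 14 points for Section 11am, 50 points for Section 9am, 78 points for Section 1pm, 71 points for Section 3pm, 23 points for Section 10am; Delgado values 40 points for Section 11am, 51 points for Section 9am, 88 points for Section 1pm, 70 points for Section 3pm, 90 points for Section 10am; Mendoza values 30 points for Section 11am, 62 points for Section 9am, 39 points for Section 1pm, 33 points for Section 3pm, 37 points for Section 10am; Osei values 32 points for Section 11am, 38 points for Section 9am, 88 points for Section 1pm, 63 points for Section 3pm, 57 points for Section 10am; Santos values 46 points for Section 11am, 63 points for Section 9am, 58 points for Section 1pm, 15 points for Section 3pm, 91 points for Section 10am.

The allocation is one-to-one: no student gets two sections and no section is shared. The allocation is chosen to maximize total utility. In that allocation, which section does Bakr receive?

Optimal: Bakr→Section 3pm (71 points), Delgado→Section 10am (90 points), Mendoza→Section 9am (62 points), Osei→Section 1pm (88 points), Santos→Section 11am (46 points) — total 71+90+62+88+46 = 357 points.
Row-greedy (each student in turn takes its best remaining section) gives 339 points, worse by 18.
Next-best assignment: Bakr→Section 3pm, Delgado→Section 11am, Mendoza→Section 9am, Osei→Section 1pm, Santos→Section 10am = 352 points.
Bakr's own top section is Section 1pm (78 points), but forcing Bakr→Section 1pm and reassigning the rest optimally gives only 339 points — worse by 18.

Bakr receives Section 3pm.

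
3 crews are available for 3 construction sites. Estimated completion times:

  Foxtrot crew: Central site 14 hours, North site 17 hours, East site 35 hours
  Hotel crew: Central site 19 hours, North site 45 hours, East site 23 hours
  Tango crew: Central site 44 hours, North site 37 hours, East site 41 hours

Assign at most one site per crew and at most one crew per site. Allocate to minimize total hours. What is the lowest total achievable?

Optimal: Foxtrot crew→Central site (14 hours), Hotel crew→East site (23 hours), Tango crew→North site (37 hours) — total 14+23+37 = 74 hours.

Min total: 74 hours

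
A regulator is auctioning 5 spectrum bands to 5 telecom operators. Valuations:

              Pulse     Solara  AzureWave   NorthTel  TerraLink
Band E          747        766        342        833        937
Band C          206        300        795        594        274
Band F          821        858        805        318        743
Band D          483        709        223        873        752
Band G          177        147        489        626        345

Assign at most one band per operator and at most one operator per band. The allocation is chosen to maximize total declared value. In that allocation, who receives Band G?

Optimal: Pulse→Band F ($821M), Solara→Band D ($709M), AzureWave→Band C ($795M), NorthTel→Band G ($626M), TerraLink→Band E ($937M) — total 821+709+795+626+937 = $3888M.
Max-entry greedy (repeatedly take the single best remaining cell) gives $3640M, worse by 248.
Swapping NorthTel↔AzureWave (NorthTel→Band C $594M, AzureWave→Band G $489M) loses 338.
NorthTel's own top band is Band D ($873M), but forcing NorthTel→Band D and reassigning the rest optimally gives only $3640M — worse by 248.

NorthTel receives Band G.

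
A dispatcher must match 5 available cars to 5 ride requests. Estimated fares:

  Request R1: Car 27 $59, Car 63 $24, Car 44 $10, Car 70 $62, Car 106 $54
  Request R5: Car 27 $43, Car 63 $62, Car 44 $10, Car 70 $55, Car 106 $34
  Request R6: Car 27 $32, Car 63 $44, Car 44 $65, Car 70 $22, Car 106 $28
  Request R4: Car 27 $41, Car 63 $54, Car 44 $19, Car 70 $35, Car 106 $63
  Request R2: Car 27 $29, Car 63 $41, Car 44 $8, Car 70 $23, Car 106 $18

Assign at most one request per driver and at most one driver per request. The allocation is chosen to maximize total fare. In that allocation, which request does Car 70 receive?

Optimal: Car 27→Request R1 ($59), Car 63→Request R2 ($41), Car 44→Request R6 ($65), Car 70→Request R5 ($55), Car 106→Request R4 ($63) — total 59+41+65+55+63 = $283.
Row-greedy (each driver in turn takes its best remaining request) gives $239, worse by 44.
Swapping Car 44↔Car 27 (Car 44→Request R1 $10, Car 27→Request R6 $32) loses 82.
Checked against all permutations: $283 is optimal.
Car 70's own top request is Request R1 ($62), but forcing Car 70→Request R1 and reassigning the rest optimally gives only $281 — worse by 2.

Car 70 receives Request R5.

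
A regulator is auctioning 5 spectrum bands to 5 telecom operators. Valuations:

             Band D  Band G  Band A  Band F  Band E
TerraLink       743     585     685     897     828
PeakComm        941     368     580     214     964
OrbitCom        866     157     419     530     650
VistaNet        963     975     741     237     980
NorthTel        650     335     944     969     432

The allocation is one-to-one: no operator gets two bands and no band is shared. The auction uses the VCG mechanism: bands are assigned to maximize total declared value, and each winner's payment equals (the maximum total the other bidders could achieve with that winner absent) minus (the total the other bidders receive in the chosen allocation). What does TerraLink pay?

Efficient allocation: TerraLink→Band F ($897M), PeakComm→Band E ($964M), OrbitCom→Band D ($866M), VistaNet→Band G ($975M), NorthTel→Band A ($944M); total welfare W = $4646M.
TerraLink receives Band F at value $897M, so the others get W − 897 = $3749M.
Without TerraLink: best allocation of the remaining 4 bidders over all 5 bands is PeakComm→Band E ($964M), OrbitCom→Band D ($866M), VistaNet→Band G ($975M), NorthTel→Band F ($969M), total $3774M.
VCG payment = (others' best without TerraLink) − (others' welfare with TerraLink) = 3774 − 3749 = $25M.

TerraLink pays $25M.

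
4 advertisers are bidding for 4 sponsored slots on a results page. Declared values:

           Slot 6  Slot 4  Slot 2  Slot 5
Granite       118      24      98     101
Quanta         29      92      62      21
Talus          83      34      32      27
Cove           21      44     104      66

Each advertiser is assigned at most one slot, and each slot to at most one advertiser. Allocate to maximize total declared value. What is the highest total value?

This is a one-to-one assignment (maximum-weight bipartite matching).
Optimal: Granite→Slot 5 ($101), Quanta→Slot 4 ($92), Talus→Slot 6 ($83), Cove→Slot 2 ($104) — total 101+92+83+104 = $380.
Row-greedy (each advertiser in turn takes its best remaining slot) gives $308, worse by 72.
Checked against all permutations: $380 is optimal.

Max total: $380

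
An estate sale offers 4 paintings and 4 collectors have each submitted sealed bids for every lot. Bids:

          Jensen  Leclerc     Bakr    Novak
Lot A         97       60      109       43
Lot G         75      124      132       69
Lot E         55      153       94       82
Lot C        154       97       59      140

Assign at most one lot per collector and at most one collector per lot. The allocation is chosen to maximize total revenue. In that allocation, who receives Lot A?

This is the linear assignment problem.
Optimal: Jensen→Lot A ($97), Leclerc→Lot E ($153), Bakr→Lot G ($132), Novak→Lot C ($140) — total 97+153+132+140 = $522.
Row-greedy (each collector in turn takes its best remaining lot) gives $482, worse by 40.
Next-best assignment: Jensen→Lot C, Leclerc→Lot E, Bakr→Lot A, Novak→Lot G = $485.
Swapping Jensen↔Novak (Jensen→Lot C $154, Novak→Lot A $43) loses 40.
No other one-to-one assignment exceeds $522.
Jensen's own top lot is Lot C ($154), but forcing Jensen→Lot C and reassigning the rest optimally gives only $485 — worse by 37.

Jensen receives Lot A.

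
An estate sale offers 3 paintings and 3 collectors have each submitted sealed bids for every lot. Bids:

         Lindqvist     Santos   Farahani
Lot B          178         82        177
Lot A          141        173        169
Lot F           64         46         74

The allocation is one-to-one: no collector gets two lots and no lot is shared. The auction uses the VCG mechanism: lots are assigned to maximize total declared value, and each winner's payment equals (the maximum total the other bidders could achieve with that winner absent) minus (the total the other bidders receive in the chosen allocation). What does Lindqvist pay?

Efficient allocation: Lindqvist→Lot B ($178), Santos→Lot A ($173), Farahani→Lot F ($74); total welfare W = $425.
Lindqvist receives Lot B at value $178, so the others get W − 178 = $247.
Without Lindqvist: best allocation of the remaining 2 bidders over all 3 lots is Santos→Lot A ($173), Farahani→Lot B ($177), total $350.
VCG payment = (others' best without Lindqvist) − (others' welfare with Lindqvist) = 350 − 247 = $103.

Lindqvist pays $103.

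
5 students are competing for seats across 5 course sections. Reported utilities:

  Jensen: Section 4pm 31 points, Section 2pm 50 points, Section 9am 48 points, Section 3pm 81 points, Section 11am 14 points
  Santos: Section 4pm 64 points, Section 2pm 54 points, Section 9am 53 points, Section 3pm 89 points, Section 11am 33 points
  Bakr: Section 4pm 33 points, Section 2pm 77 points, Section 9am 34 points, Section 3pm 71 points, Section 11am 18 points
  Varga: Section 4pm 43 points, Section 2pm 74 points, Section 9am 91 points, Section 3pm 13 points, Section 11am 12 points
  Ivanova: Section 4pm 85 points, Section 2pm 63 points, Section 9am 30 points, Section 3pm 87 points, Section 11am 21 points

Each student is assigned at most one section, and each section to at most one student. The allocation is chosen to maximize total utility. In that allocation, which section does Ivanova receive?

Optimal: Jensen→Section 3pm (81 points), Santos→Section 11am (33 points), Bakr→Section 2pm (77 points), Varga→Section 9am (91 points), Ivanova→Section 4pm (85 points) — total 81+33+77+91+85 = 367 points.
Swapping Bakr↔Jensen (Bakr→Section 3pm 71 points, Jensen→Section 2pm 50 points) loses 37.
No other one-to-one assignment exceeds 367 points.
Ivanova's own top section is Section 3pm (87 points), but forcing Ivanova→Section 3pm and reassigning the rest optimally gives only 333 points — worse by 34.

Ivanova receives Section 4pm.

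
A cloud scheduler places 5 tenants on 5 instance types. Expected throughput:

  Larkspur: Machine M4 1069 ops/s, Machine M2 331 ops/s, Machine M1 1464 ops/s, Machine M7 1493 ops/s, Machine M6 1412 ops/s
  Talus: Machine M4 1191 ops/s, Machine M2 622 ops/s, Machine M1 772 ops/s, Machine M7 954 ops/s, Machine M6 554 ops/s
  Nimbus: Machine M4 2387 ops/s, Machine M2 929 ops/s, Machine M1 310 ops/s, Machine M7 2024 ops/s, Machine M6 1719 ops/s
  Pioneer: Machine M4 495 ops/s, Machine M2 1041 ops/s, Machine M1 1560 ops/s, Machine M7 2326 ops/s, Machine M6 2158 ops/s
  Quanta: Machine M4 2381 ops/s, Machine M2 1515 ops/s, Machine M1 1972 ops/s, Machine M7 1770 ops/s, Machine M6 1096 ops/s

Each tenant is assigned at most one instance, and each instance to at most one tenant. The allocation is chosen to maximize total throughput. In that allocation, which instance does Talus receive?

Optimal: Larkspur→Machine M6 (1412 ops/s), Talus→Machine M2 (622 ops/s), Nimbus→Machine M4 (2387 ops/s), Pioneer→Machine M7 (2326 ops/s), Quanta→Machine M1 (1972 ops/s) — total 1412+622+2387+2326+1972 = 8719 ops/s.
Column-greedy (each instance in turn goes to its best remaining tenant) gives 7509 ops/s, worse by 1210.
Next-best assignment: Larkspur→Machine M1, Talus→Machine M2, Nimbus→Machine M7, Pioneer→Machine M6, Quanta→Machine M4 = 8649 ops/s.
Every other assignment is strictly worse.
Talus's own top instance is Machine M4 (1191 ops/s), but forcing Talus→Machine M4 and reassigning the rest optimally gives only 8352 ops/s — worse by 367.

Talus receives Machine M2.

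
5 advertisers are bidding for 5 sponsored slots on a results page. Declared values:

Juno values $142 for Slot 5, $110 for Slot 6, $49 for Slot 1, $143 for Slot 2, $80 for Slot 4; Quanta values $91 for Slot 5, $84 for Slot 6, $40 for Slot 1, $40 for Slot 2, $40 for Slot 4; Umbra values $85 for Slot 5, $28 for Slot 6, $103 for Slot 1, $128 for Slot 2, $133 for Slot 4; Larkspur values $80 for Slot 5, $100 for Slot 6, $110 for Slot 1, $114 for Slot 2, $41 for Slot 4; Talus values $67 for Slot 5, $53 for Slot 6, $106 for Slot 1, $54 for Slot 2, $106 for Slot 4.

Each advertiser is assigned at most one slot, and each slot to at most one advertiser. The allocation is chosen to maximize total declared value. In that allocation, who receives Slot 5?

Optimal: Juno→Slot 5 ($142), Quanta→Slot 6 ($84), Umbra→Slot 4 ($133), Larkspur→Slot 2 ($114), Talus→Slot 1 ($106) — total 142+84+133+114+106 = $579.
Next-best assignment: Juno→Slot 2, Quanta→Slot 5, Umbra→Slot 4, Larkspur→Slot 6, Talus→Slot 1 = $573.
Checked against all permutations: $579 is optimal.
Juno's own top slot is Slot 2 ($143), but forcing Juno→Slot 2 and reassigning the rest optimally gives only $573 — worse by 6.

Juno receives Slot 5.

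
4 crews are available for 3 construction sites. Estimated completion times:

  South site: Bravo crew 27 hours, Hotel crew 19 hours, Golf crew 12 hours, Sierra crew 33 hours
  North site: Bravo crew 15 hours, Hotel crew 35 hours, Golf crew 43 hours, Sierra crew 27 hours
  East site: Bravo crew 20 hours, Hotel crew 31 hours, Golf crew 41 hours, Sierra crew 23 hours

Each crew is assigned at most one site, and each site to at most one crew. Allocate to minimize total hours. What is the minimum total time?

Minimum total: 50 hours

This is the linear assignment problem.
Optimal: Golf crew→South site (12 hours), Bravo crew→North site (15 hours), Sierra crew→East site (23 hours) — total 12+15+23 = 50 hours.
Row-greedy (each crew in turn takes its cheapest remaining site) gives 75 hours, worse by 25.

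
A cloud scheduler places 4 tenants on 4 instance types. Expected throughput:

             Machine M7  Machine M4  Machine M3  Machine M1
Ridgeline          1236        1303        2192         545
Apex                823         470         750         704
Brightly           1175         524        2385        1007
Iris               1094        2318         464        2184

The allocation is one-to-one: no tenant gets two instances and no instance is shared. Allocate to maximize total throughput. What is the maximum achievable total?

Max total: 6695 ops/s

This is a one-to-one assignment (maximum-weight bipartite matching).
Optimal: Ridgeline→Machine M4 (1303 ops/s), Apex→Machine M7 (823 ops/s), Brightly→Machine M3 (2385 ops/s), Iris→Machine M1 (2184 ops/s) — total 1303+823+2385+2184 = 6695 ops/s.
Column-greedy (each instance in turn goes to its best remaining tenant) gives 6643 ops/s, worse by 52.
Next-best assignment: Ridgeline→Machine M7, Apex→Machine M1, Brightly→Machine M3, Iris→Machine M4 = 6643 ops/s.
Swapping Iris↔Ridgeline (Iris→Machine M4 2318 ops/s, Ridgeline→Machine M1 545 ops/s) loses 624.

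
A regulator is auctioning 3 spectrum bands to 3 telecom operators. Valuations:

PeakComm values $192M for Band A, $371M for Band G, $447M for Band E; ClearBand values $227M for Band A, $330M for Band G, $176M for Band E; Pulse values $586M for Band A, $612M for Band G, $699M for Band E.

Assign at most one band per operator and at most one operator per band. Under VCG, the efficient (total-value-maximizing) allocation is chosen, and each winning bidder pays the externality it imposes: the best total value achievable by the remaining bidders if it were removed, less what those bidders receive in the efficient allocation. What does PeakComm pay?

Efficient allocation: PeakComm→Band E ($447M), ClearBand→Band G ($330M), Pulse→Band A ($586M); total welfare W = $1363M.
PeakComm receives Band E at value $447M, so the others get W − 447 = $916M.
Without PeakComm: best allocation of the remaining 2 bidders over all 3 bands is ClearBand→Band G ($330M), Pulse→Band E ($699M), total $1029M.
VCG payment = (others' best without PeakComm) − (others' welfare with PeakComm) = 1029 − 916 = $113M.

PeakComm pays $113M.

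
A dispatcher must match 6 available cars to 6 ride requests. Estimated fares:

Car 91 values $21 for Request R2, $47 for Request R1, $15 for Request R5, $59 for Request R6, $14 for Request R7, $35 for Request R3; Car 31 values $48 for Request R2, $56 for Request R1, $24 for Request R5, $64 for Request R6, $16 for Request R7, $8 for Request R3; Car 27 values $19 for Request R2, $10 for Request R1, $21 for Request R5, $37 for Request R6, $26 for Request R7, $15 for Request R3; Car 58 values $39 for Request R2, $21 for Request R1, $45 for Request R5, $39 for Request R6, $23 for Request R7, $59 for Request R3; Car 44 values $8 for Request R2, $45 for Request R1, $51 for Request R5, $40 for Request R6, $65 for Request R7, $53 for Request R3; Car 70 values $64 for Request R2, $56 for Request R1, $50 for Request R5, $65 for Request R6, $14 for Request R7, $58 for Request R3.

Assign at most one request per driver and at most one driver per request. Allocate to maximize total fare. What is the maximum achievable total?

Max total: $324

Optimal: Car 91→Request R6 ($59), Car 31→Request R1 ($56), Car 27→Request R5 ($21), Car 58→Request R3 ($59), Car 44→Request R7 ($65), Car 70→Request R2 ($64) — total 59+56+21+59+65+64 = $324.
Next-best assignment: Car 91→Request R1, Car 31→Request R6, Car 27→Request R5, Car 58→Request R3, Car 44→Request R7, Car 70→Request R2 = $320.
Checked against all permutations: $324 is optimal.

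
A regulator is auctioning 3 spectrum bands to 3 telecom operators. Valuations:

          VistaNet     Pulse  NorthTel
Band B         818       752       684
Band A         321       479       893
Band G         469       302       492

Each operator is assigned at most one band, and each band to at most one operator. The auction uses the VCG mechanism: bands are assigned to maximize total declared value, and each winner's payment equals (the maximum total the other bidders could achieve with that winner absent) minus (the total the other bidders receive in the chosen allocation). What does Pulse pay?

Efficient allocation: VistaNet→Band G ($469M), Pulse→Band B ($752M), NorthTel→Band A ($893M); total welfare W = $2114M.
Pulse receives Band B at value $752M, so the others get W − 752 = $1362M.
Without Pulse: best allocation of the remaining 2 bidders over all 3 bands is VistaNet→Band B ($818M), NorthTel→Band A ($893M), total $1711M.
VCG payment = (others' best without Pulse) − (others' welfare with Pulse) = 1711 − 1362 = $349M.

Pulse pays $349M.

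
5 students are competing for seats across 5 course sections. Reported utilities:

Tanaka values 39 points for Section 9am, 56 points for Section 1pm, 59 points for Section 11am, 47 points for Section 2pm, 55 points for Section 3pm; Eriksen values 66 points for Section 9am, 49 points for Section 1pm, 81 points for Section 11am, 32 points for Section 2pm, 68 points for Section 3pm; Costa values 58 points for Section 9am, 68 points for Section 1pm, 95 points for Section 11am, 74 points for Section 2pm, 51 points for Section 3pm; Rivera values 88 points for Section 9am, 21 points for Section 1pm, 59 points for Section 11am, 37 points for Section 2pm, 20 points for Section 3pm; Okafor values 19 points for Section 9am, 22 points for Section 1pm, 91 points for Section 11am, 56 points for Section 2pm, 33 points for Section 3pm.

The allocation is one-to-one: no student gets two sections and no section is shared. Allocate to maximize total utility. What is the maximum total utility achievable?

Max total: 377 points

Optimal: Tanaka→Section 1pm (56 points), Eriksen→Section 3pm (68 points), Costa→Section 2pm (74 points), Rivera→Section 9am (88 points), Okafor→Section 11am (91 points) — total 56+68+74+88+91 = 377 points.
Row-greedy (each student in turn takes its best remaining section) gives 311 points, worse by 66.
Next-best assignment: Tanaka→Section 1pm, Eriksen→Section 3pm, Costa→Section 11am, Rivera→Section 9am, Okafor→Section 2pm = 363 points.
Swapping Okafor↔Eriksen (Okafor→Section 3pm 33 points, Eriksen→Section 11am 81 points) loses 45.
Checked against all permutations: 377 points is optimal.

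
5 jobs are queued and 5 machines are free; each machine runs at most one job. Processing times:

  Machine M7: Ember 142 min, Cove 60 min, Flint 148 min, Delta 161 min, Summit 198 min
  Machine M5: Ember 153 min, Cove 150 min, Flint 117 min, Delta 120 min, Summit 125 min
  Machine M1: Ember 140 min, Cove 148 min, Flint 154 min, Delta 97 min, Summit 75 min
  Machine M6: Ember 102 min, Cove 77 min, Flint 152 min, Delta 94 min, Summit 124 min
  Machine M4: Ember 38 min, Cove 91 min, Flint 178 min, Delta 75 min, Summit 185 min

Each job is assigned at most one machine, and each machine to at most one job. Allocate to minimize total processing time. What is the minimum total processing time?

Min total: 384 min

Optimal: Ember→Machine M4 (38 min), Cove→Machine M7 (60 min), Flint→Machine M5 (117 min), Delta→Machine M6 (94 min), Summit→Machine M1 (75 min) — total 38+60+117+94+75 = 384 min.
Every other assignment is strictly worse.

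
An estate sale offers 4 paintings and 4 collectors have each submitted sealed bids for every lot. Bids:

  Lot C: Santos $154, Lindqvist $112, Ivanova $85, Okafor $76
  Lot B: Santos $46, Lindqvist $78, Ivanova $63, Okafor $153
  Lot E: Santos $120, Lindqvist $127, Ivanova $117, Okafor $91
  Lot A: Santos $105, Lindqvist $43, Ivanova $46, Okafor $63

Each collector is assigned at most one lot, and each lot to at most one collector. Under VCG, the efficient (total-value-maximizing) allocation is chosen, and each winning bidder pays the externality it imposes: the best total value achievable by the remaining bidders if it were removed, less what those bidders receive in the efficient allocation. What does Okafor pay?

Okafor pays $15.

Efficient allocation: Santos→Lot A ($105), Lindqvist→Lot C ($112), Ivanova→Lot E ($117), Okafor→Lot B ($153); total welfare W = $487.
Okafor receives Lot B at value $153, so the others get W − 153 = $334.
Without Okafor: best allocation of the remaining 3 bidders over all 4 lots is Santos→Lot C ($154), Lindqvist→Lot B ($78), Ivanova→Lot E ($117), total $349.
VCG payment = (others' best without Okafor) − (others' welfare with Okafor) = 349 − 334 = $15.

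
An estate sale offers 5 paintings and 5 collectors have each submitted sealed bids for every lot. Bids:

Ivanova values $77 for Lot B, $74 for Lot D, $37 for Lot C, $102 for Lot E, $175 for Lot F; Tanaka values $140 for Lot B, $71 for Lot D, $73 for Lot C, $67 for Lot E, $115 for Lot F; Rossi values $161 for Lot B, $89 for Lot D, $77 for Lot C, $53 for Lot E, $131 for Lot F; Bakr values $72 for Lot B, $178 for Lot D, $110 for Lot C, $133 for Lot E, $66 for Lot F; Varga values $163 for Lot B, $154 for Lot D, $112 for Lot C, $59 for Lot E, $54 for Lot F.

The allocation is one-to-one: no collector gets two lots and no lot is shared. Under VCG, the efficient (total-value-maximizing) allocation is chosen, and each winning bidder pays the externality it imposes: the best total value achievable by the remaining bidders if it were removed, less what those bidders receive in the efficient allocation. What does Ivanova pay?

Efficient allocation: Ivanova→Lot F ($175), Tanaka→Lot C ($73), Rossi→Lot B ($161), Bakr→Lot E ($133), Varga→Lot D ($154); total welfare W = $696.
Ivanova receives Lot F at value $175, so the others get W − 175 = $521.
Without Ivanova: best allocation of the remaining 4 bidders over all 5 lots is Tanaka→Lot F ($115), Rossi→Lot B ($161), Bakr→Lot D ($178), Varga→Lot C ($112), total $566.
VCG payment = (others' best without Ivanova) − (others' welfare with Ivanova) = 566 − 521 = $45.

Ivanova pays $45.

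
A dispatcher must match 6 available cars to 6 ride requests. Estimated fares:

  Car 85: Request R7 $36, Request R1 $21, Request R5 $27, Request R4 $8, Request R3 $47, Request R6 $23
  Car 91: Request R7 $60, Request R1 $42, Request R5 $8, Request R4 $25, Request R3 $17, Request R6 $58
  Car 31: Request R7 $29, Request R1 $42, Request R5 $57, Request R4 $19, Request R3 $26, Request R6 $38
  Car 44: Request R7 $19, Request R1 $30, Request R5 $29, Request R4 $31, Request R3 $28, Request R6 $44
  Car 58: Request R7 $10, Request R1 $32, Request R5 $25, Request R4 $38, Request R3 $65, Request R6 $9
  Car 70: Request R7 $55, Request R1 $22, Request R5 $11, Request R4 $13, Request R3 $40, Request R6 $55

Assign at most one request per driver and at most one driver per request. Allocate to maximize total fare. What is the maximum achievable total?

Optimal: Car 85→Request R1 ($21), Car 91→Request R7 ($60), Car 31→Request R5 ($57), Car 44→Request R4 ($31), Car 58→Request R3 ($65), Car 70→Request R6 ($55) — total 21+60+57+31+65+55 = $289.
Column-greedy (each request in turn goes to its best remaining driver) gives $271, worse by 18.
Every other assignment is strictly worse.

Maximum total: $289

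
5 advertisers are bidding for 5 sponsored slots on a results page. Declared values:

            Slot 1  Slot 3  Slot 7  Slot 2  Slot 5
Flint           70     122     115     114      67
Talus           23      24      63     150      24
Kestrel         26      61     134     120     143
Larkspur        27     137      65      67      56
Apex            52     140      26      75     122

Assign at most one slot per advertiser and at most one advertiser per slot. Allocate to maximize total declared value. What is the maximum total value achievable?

This is a one-to-one assignment (maximum-weight bipartite matching).
Optimal: Flint→Slot 1 ($70), Talus→Slot 2 ($150), Kestrel→Slot 7 ($134), Larkspur→Slot 3 ($137), Apex→Slot 5 ($122) — total 70+150+134+137+122 = $613.
Row-greedy (each advertiser in turn takes its best remaining slot) gives $532, worse by 81.
Next-best assignment: Flint→Slot 7, Talus→Slot 2, Kestrel→Slot 5, Larkspur→Slot 3, Apex→Slot 1 = $597.
Swapping Larkspur↔Apex (Larkspur→Slot 5 $56, Apex→Slot 3 $140) loses 63.
Checked against all permutations: $613 is optimal.

Max total: $613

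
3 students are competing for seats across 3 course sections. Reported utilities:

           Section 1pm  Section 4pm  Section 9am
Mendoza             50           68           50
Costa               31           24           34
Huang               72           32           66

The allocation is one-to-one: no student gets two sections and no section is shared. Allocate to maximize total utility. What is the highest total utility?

Optimal: Mendoza→Section 4pm (68 points), Costa→Section 9am (34 points), Huang→Section 1pm (72 points) — total 68+34+72 = 174 points.
No other one-to-one assignment exceeds 174 points.

Max total: 174 points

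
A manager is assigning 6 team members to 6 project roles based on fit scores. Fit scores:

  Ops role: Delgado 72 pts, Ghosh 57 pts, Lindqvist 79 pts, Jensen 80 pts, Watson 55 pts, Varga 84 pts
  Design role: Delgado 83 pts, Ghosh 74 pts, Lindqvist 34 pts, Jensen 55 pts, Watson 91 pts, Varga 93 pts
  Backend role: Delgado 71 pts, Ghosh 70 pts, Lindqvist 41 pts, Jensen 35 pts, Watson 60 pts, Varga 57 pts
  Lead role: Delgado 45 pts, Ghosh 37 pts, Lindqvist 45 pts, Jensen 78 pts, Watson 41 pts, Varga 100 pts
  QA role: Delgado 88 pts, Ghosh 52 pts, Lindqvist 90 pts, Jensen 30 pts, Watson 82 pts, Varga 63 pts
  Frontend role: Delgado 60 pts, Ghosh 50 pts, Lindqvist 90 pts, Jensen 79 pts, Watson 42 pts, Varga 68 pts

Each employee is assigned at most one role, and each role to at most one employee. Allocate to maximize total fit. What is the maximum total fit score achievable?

Maximum total: 519 pts

Optimal: Delgado→QA role (88 pts), Ghosh→Backend role (70 pts), Lindqvist→Frontend role (90 pts), Jensen→Ops role (80 pts), Watson→Design role (91 pts), Varga→Lead role (100 pts) — total 88+70+90+80+91+100 = 519 pts.
No other one-to-one assignment exceeds 519 pts.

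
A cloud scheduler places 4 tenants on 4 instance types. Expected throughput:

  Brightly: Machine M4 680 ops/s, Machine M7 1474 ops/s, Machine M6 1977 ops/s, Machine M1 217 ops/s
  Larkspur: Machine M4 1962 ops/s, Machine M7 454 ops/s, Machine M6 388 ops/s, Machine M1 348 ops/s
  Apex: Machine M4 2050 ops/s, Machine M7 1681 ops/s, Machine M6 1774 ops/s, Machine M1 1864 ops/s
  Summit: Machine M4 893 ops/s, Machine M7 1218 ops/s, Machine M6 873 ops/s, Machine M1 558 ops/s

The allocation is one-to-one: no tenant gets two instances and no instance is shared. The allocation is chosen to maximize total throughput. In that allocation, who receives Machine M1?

This is a one-to-one assignment (maximum-weight bipartite matching).
Optimal: Brightly→Machine M6 (1977 ops/s), Larkspur→Machine M4 (1962 ops/s), Apex→Machine M1 (1864 ops/s), Summit→Machine M7 (1218 ops/s) — total 1977+1962+1864+1218 = 7021 ops/s.
Column-greedy (each instance in turn goes to its best remaining tenant) gives 4745 ops/s, worse by 2276.
Checked against all permutations: 7021 ops/s is optimal.
Apex's own top instance is Machine M4 (2050 ops/s), but forcing Apex→Machine M4 and reassigning the rest optimally gives only 5593 ops/s — worse by 1428.

Apex receives Machine M1.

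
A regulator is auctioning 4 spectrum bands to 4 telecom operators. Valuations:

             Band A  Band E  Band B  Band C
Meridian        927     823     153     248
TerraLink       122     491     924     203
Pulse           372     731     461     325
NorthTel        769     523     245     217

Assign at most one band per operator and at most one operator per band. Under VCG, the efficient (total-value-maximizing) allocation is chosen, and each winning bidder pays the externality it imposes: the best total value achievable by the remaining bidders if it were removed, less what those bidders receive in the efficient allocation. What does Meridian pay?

Efficient allocation: Meridian→Band E ($823M), TerraLink→Band B ($924M), Pulse→Band C ($325M), NorthTel→Band A ($769M); total welfare W = $2841M.
Meridian receives Band E at value $823M, so the others get W − 823 = $2018M.
Without Meridian: best allocation of the remaining 3 bidders over all 4 bands is TerraLink→Band B ($924M), Pulse→Band E ($731M), NorthTel→Band A ($769M), total $2424M.
VCG payment = (others' best without Meridian) − (others' welfare with Meridian) = 2424 − 2018 = $406M.

Meridian pays $406M.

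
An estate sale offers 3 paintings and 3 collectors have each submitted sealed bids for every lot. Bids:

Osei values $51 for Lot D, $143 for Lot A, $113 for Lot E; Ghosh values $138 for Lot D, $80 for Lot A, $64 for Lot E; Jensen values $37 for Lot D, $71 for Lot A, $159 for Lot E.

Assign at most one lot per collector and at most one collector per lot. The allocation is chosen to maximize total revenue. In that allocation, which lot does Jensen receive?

Jensen receives Lot E.

Treat this as an assignment problem: match each collector to one lot.
Optimal: Osei→Lot A ($143), Ghosh→Lot D ($138), Jensen→Lot E ($159) — total 143+138+159 = $440.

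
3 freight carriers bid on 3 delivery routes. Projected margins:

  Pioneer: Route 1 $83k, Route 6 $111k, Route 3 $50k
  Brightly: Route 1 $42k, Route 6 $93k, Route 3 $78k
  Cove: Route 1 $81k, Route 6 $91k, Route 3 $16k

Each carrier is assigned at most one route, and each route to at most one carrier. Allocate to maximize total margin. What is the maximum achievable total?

Optimal: Pioneer→Route 6 ($111k), Brightly→Route 3 ($78k), Cove→Route 1 ($81k) — total 111+78+81 = $270k.
Column-greedy (each route in turn goes to its best remaining carrier) gives $192k, worse by 78.
Swapping Cove↔Brightly (Cove→Route 3 $16k, Brightly→Route 1 $42k) loses 101.
Every other assignment is strictly worse.

Max total: $270k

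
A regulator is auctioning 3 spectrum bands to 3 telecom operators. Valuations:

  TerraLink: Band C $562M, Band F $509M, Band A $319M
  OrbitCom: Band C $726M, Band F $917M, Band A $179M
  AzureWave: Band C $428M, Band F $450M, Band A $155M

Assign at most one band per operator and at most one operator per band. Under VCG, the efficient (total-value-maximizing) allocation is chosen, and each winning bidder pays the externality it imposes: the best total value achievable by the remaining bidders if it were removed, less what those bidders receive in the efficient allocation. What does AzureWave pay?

Efficient allocation: TerraLink→Band A ($319M), OrbitCom→Band F ($917M), AzureWave→Band C ($428M); total welfare W = $1664M.
AzureWave receives Band C at value $428M, so the others get W − 428 = $1236M.
Without AzureWave: best allocation of the remaining 2 bidders over all 3 bands is TerraLink→Band C ($562M), OrbitCom→Band F ($917M), total $1479M.
VCG payment = (others' best without AzureWave) − (others' welfare with AzureWave) = 1479 − 1236 = $243M.

AzureWave pays $243M.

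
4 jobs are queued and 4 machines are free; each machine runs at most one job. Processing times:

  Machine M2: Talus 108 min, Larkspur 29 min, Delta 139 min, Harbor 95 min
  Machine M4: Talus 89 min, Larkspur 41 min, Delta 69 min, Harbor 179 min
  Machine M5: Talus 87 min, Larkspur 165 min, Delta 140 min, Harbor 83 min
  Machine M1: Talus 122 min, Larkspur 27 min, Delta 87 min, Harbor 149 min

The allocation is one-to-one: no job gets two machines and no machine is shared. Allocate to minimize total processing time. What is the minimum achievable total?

Optimal: Talus→Machine M5 (87 min), Larkspur→Machine M1 (27 min), Delta→Machine M4 (69 min), Harbor→Machine M2 (95 min) — total 87+27+69+95 = 278 min.
Min-entry greedy (repeatedly take the single cheapest remaining cell) gives 287 min, worse by 9.
Swapping Delta↔Larkspur (Delta→Machine M1 87 min, Larkspur→Machine M4 41 min) adds 32.

Minimum total: 278 min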